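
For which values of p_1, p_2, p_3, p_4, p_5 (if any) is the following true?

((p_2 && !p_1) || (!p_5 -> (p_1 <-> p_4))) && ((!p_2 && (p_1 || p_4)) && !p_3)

p_1=T, p_2=F, p_3=F, p_4=T, p_5=T

  (p_2 && !p_1) || (!p_5 -> (p_1 <-> p_4)) = True
    p_2 && !p_1 = False
      !p_1 = False
    !p_5 -> (p_1 <-> p_4) = True
      !p_5 = False
      p_1 <-> p_4 = True
  (!p_2 && (p_1 || p_4)) && !p_3 = True
    !p_2 && (p_1 || p_4) = True
      !p_2 = True
      p_1 || p_4 = True
    !p_3 = True
Both conjuncts True, so the formula holds.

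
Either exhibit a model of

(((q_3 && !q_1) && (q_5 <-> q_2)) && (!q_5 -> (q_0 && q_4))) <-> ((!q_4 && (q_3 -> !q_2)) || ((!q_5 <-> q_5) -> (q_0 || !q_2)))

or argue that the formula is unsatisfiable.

q_0 = True, q_1 = False, q_2 = False, q_3 = True, q_4 = True, q_5 = False

  (((q_3 && !q_1) && (q_5 <-> q_2)) && (!q_5 -> (q_0 && q_4))) <-> ((!q_4 && (q_3 -> !q_2)) || ((!q_5 <-> q_5) -> (q_0 || !q_2))) = True
    ((q_3 && !q_1) && (q_5 <-> q_2)) && (!q_5 -> (q_0 && q_4)) = True
      (q_3 && !q_1) && (q_5 <-> q_2) = True
        q_3 && !q_1 = True
          !q_1 = True
        q_5 <-> q_2 = True
      !q_5 -> (q_0 && q_4) = True
        !q_5 = True
        q_0 && q_4 = True
    (!q_4 && (q_3 -> !q_2)) || ((!q_5 <-> q_5) -> (q_0 || !q_2)) = True
      !q_4 && (q_3 -> !q_2) = False
        !q_4 = False
        q_3 -> !q_2 = True
          !q_2 = True
      (!q_5 <-> q_5) -> (q_0 || !q_2) = True
        !q_5 <-> q_5 = False
          !q_5 = True
        q_0 || !q_2 = True
          !q_2 = True
The formula evaluates to True.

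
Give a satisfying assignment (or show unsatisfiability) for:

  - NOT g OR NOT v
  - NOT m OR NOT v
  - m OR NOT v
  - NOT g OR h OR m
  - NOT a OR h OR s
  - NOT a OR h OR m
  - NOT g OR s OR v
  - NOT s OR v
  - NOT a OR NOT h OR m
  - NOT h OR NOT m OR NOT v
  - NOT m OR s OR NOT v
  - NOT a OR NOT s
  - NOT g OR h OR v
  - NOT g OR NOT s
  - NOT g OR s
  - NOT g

m = False, a = False, g = False, h = False, s = False, v = False

Unit clause (NOT g) forces g = False.
Set m = False.
  then (m OR NOT v) forces v = False.
  then (NOT s OR v) forces s = False.
Set a = False.
Set h = False.
All clauses satisfied.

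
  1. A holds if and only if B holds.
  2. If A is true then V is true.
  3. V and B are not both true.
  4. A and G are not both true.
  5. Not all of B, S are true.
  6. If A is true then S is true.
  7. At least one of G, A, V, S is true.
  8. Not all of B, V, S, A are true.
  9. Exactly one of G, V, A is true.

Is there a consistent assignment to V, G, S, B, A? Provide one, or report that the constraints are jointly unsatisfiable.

V: False, G: True, S: False, B: False, A: False

  (1) A=F, B=F — same ✓
  (2) A=F ⇒ V: vacuous ✓
  (3) V=F, B=F — not both ✓
  (4) A=F, G=T — not both ✓
  (5) {B, S}: 0/2 true — not all ✓
  (6) A=F ⇒ S: vacuous ✓
  (7) {G, A, V, S}: 1 true — at least one ✓
  (8) {B, V, S, A}: 0/4 true — not all ✓
  (9) {G, V, A}: 1 true — exactly one ✓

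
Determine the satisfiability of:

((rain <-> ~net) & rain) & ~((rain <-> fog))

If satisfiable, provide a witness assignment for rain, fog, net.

rain = True; fog = False; net = False

  (rain <-> ~net) & rain = True
    rain <-> ~net = True
      ~net = True
  ~((rain <-> fog)) = True
    rain <-> fog = False
Both conjuncts True, so the formula holds.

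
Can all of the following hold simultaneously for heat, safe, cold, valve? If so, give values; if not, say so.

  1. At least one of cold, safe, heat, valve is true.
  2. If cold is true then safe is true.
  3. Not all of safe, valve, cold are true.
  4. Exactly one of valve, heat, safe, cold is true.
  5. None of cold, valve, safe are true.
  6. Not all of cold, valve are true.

heat: True, safe: False, cold: False, valve: False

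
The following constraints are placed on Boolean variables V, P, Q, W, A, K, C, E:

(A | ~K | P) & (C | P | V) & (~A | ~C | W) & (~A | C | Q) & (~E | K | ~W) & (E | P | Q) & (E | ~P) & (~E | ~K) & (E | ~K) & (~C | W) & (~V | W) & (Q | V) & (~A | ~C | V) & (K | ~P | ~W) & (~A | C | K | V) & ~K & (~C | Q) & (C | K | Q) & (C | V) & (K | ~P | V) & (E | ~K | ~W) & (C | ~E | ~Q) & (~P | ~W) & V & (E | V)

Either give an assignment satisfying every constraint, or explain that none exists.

V=T, P=F, Q=T, W=T, A=F, K=F, C=T, E=F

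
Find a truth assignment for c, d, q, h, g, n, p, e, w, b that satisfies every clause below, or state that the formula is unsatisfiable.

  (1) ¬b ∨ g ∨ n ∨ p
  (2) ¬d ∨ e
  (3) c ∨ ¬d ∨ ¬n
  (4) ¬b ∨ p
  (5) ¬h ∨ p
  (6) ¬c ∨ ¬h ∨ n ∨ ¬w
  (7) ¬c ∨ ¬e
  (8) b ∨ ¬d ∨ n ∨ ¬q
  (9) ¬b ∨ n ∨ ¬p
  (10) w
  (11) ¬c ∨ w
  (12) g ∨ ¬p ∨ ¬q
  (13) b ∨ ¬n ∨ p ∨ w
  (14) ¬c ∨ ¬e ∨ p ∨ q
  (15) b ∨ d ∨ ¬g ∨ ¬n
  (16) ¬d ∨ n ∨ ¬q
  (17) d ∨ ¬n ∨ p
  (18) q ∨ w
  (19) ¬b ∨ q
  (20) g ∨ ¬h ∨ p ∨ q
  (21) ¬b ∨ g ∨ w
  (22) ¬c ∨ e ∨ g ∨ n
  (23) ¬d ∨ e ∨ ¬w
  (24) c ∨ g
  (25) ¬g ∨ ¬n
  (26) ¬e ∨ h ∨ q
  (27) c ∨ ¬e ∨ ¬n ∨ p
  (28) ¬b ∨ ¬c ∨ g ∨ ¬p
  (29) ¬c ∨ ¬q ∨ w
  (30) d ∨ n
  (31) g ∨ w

c = True, d = False, q = False, h = False, g = False, n = True, p = True, e = False, w = True, b = False

Unit clause (w) forces w = True.
Set c = True.
  then (¬c ∨ ¬e) forces e = False.
  then (¬d ∨ e ∨ ¬w) forces d = False.
  then (d ∨ n) forces n = True.
  then (d ∨ ¬n ∨ p) forces p = True.
  then (¬g ∨ ¬n) forces g = False.
  then (¬b ∨ ¬c ∨ g ∨ ¬p) forces b = False.
  then (g ∨ ¬p ∨ ¬q) forces q = False.
Set h = False.
All clauses satisfied.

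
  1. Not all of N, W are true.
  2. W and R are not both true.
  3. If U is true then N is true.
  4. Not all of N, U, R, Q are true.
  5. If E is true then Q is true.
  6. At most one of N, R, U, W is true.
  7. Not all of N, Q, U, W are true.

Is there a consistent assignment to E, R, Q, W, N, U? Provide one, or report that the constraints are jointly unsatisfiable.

E = False, R = True, Q = False, W = False, N = False, U = False

  (1) {N, W}: 0/2 true — not all ✓
  (2) W=F, R=T — not both ✓
  (3) U=F ⇒ N: vacuous ✓
  (4) {N, U, R, Q}: 1/4 true — not all ✓
  (5) E=F ⇒ Q: vacuous ✓
  (6) {N, R, U, W}: 1 true — at most one ✓
  (7) {N, Q, U, W}: 0/4 true — not all ✓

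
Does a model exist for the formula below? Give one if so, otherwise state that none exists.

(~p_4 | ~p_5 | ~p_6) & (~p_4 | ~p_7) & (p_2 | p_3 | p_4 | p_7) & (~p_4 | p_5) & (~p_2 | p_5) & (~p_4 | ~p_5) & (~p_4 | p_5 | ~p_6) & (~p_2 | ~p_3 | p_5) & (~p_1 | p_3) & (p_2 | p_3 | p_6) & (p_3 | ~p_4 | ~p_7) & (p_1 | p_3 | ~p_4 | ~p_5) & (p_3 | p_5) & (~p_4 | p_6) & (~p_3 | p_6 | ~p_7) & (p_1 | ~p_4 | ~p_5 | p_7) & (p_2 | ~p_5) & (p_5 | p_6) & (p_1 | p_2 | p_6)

p_1 = False, p_2 = True, p_3 = False, p_4 = False, p_5 = True, p_6 = True, p_7 = True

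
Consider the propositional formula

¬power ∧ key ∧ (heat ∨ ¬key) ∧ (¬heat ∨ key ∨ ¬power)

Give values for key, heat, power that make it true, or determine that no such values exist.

key=T, heat=T, power=F

Unit clause (¬power) forces power = False.
Unit clause (key) forces key = True.
In (heat ∨ ¬key) only heat is left, so heat = True.
Check each clause:
  (¬power): ¬power holds.
  (key): key holds.
  (heat ∨ ¬key): heat holds.
  (¬heat ∨ key ∨ ¬power): key holds.
All clauses satisfied.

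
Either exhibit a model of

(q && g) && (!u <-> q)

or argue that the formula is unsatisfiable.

g = True; q = True; u = False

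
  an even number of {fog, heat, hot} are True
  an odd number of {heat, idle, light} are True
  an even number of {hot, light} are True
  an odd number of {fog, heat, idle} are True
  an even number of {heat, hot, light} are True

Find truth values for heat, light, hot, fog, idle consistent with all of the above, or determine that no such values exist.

heat = False, light = False, hot = False, fog = False, idle = True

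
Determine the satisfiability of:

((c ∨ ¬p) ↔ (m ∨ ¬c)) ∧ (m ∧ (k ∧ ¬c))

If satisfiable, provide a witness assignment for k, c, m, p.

k=T, c=F, m=T, p=F

  (c ∨ ¬p) ↔ (m ∨ ¬c) = True
    c ∨ ¬p = True
      ¬p = True
    m ∨ ¬c = True
      ¬c = True
  m ∧ (k ∧ ¬c) = True
    k ∧ ¬c = True
      ¬c = True
Both conjuncts True, so the formula holds.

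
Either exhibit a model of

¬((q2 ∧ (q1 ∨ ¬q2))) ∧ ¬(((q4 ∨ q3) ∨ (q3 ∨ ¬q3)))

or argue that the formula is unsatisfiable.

The conjunct ¬(((q4 ∨ q3) ∨ (q3 ∨ ¬q3))) is unsatisfiable on its own:
  q3=F, q4=F: evaluates to False.
  q3=F, q4=T: evaluates to False.
  q3=T, q4=F: evaluates to False.
  q3=T, q4=T: evaluates to False.
So the whole conjunction is unsatisfiable.

Unsatisfiable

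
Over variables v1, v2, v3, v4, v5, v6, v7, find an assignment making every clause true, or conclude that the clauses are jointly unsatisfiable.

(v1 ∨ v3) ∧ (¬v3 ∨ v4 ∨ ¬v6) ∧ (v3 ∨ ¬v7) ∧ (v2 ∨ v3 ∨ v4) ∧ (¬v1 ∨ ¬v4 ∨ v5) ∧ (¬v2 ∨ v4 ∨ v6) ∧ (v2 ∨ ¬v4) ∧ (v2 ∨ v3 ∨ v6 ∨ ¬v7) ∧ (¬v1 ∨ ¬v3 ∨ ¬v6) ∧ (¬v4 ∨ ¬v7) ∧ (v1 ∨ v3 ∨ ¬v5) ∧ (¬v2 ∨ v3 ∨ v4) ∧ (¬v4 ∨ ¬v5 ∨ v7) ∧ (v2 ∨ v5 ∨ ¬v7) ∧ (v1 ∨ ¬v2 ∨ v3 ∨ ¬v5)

Set v1 = True.
Set v2 = False.
  then (v2 ∨ ¬v4) forces v4 = False.
  then (v2 ∨ v3 ∨ v4) forces v3 = True.
  then (¬v1 ∨ ¬v3 ∨ ¬v6) forces v6 = False.
Set v5 = True.
Set v7 = False.
All clauses satisfied.

v1: True, v2: False, v3: True, v4: False, v5: True, v6: False, v7: False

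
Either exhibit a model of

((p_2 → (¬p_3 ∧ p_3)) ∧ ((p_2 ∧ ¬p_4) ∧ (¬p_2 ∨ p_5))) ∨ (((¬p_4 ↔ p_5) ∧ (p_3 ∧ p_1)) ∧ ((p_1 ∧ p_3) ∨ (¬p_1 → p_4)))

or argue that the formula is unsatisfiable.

p_1 = True; p_2 = True; p_3 = True; p_4 = False; p_5 = True

  ((p_2 → (¬p_3 ∧ p_3)) ∧ ((p_2 ∧ ¬p_4) ∧ (¬p_2 ∨ p_5))) ∨ (((¬p_4 ↔ p_5) ∧ (p_3 ∧ p_1)) ∧ ((p_1 ∧ p_3) ∨ (¬p_1 → p_4))) = True
    (p_2 → (¬p_3 ∧ p_3)) ∧ ((p_2 ∧ ¬p_4) ∧ (¬p_2 ∨ p_5)) = False
      p_2 → (¬p_3 ∧ p_3) = False
        ¬p_3 ∧ p_3 = False
          ¬p_3 = False
      (p_2 ∧ ¬p_4) ∧ (¬p_2 ∨ p_5) = True
        p_2 ∧ ¬p_4 = True
          ¬p_4 = True
        ¬p_2 ∨ p_5 = True
          ¬p_2 = False
    ((¬p_4 ↔ p_5) ∧ (p_3 ∧ p_1)) ∧ ((p_1 ∧ p_3) ∨ (¬p_1 → p_4)) = True
      (¬p_4 ↔ p_5) ∧ (p_3 ∧ p_1) = True
        ¬p_4 ↔ p_5 = True
          ¬p_4 = True
        p_3 ∧ p_1 = True
      (p_1 ∧ p_3) ∨ (¬p_1 → p_4) = True
        p_1 ∧ p_3 = True
        ¬p_1 → p_4 = True
          ¬p_1 = False
The formula evaluates to True.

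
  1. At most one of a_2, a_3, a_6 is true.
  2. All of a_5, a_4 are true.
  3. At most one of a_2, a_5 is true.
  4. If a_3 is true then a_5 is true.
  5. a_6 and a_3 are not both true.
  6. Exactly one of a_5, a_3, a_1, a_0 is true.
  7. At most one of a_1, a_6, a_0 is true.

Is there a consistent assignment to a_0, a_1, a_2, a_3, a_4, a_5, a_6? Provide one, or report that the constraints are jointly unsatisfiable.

a_0: False, a_1: False, a_2: False, a_3: False, a_4: True, a_5: True, a_6: False

  (1) {a_2, a_3, a_6}: 0 true — at most one ✓
  (2) {a_5, a_4}: all 2 true ✓
  (3) {a_2, a_5}: 1 true — at most one ✓
  (4) a_3=F ⇒ a_5: vacuous ✓
  (5) a_6=F, a_3=F — not both ✓
  (6) {a_5, a_3, a_1, a_0}: 1 true — exactly one ✓
  (7) {a_1, a_6, a_0}: 0 true — at most one ✓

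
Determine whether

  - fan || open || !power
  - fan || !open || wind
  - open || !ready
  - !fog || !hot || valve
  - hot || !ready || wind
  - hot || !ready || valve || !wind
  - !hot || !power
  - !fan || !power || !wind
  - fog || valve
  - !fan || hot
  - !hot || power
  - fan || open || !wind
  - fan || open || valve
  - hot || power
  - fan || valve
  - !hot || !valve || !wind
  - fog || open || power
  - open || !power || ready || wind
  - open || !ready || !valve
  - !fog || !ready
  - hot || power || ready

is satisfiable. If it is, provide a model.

power = True, wind = True, valve = True, fan = False, fog = False, hot = False, open = True, ready = False

Try power = False:
  (!hot || power) forces hot = False.
  clause (hot || power) is falsified — backtrack.
So power = True.
  then (!hot || !power) forces hot = False.
  then (!fan || hot) forces fan = False.
  then (fan || valve) forces valve = True.
  then (fan || open || !power) forces open = True.
  then (fan || !open || wind) forces wind = True.
Set fog = False.
Set ready = False.
All clauses satisfied.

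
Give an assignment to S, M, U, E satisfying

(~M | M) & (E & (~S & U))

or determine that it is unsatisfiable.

S=F, M=T, U=T, E=T

  ~M | M = True
    ~M = False
  E & (~S & U) = True
    ~S & U = True
      ~S = True
Both conjuncts True, so the formula holds.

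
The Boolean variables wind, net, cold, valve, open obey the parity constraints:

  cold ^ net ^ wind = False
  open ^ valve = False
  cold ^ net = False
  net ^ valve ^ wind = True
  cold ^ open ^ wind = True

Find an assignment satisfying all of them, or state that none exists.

wind: False, net: True, cold: True, valve: False, open: False

cold ^ net ^ wind = T ^ T ^ F = False ✓
open ^ valve = F ^ F = False ✓
cold ^ net = T ^ T = False ✓
net ^ valve ^ wind = T ^ F ^ F = True ✓
cold ^ open ^ wind = T ^ F ^ F = True ✓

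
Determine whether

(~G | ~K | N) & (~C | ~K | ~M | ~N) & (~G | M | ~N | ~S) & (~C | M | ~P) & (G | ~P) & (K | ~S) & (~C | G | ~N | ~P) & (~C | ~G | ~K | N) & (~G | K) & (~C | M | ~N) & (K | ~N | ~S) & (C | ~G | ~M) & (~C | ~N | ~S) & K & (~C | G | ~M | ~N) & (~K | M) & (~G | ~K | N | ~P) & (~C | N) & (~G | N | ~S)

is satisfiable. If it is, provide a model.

Unit clause (K) forces K = True.
In (~K | M) only M is left, so M = True.
Try G = True:
  (~G | ~K | N) forces N = True.
  (~C | ~K | ~M | ~N) forces C = False.
  clause (C | ~G | ~M) is falsified — backtrack.
So G = False.
  then (G | ~P) forces P = False.
Try C = True:
  (~C | ~K | ~M | ~N) forces N = False.
  clause (~C | N) is falsified — backtrack.
So C = False.
Set S = True.
Set N = True.
All clauses satisfied.

G = False, K = True, C = False, P = False, S = True, M = True, N = True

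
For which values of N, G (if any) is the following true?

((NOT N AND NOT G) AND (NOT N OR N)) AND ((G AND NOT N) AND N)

Case N = True: the conjunct NOT N is False.
Case N = False: the conjunct N is False.
Both cases fail — unsatisfiable.

UNSATISFIABLE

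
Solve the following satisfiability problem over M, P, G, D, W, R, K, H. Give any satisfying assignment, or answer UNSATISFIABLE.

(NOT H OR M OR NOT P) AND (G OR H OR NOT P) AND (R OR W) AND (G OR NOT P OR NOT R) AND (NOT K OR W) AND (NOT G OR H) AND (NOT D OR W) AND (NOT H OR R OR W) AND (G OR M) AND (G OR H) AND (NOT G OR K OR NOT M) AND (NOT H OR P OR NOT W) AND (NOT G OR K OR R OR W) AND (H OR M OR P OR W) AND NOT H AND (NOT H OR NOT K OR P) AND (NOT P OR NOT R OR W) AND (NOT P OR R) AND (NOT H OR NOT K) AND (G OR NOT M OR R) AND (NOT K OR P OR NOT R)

Unsatisfiable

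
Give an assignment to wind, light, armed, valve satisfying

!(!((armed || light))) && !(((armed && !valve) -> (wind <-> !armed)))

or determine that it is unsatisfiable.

wind = True, light = True, armed = True, valve = False

  !(!((armed || light))) = True
    !((armed || light)) = False
      armed || light = True
  !(((armed && !valve) -> (wind <-> !armed))) = True
    (armed && !valve) -> (wind <-> !armed) = False
      armed && !valve = True
        !valve = True
      wind <-> !armed = False
        !armed = False
Both conjuncts True, so the formula holds.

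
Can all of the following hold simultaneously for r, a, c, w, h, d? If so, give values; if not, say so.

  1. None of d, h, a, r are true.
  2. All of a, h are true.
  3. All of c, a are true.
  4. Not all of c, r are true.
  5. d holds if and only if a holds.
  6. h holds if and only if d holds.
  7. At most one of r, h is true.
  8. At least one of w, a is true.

The formula is unsatisfiable.

Case a = True:
  Constraint (1) is violated (a=T) — contradiction.
Case a = False:
  Constraint (2) is violated (a=F) — contradiction.
Both cases fail — unsatisfiable.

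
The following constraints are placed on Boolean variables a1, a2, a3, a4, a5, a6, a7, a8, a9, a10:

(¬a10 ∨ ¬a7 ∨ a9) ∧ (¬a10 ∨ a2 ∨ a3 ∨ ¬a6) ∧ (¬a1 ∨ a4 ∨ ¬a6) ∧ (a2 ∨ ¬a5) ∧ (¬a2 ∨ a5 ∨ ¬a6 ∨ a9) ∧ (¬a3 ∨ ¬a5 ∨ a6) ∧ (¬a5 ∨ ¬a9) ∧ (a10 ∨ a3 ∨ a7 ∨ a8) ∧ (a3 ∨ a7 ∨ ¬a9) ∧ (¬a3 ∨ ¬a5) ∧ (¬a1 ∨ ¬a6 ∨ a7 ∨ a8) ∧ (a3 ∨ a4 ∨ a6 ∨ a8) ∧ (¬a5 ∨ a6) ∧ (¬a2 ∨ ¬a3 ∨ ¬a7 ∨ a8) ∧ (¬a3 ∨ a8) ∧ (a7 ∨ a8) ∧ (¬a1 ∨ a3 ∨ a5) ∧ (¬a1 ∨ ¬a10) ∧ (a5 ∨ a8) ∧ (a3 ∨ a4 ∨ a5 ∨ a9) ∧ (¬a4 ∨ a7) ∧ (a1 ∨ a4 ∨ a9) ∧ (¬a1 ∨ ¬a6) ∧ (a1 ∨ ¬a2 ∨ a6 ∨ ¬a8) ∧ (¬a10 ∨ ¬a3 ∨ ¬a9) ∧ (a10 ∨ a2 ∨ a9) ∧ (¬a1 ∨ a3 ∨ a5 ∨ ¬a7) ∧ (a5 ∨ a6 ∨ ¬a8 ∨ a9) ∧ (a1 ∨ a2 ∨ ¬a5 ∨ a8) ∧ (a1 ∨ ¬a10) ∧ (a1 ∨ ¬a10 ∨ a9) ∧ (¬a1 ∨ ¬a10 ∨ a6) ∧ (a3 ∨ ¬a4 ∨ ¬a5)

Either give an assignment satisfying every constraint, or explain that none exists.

a1: False; a2: False; a3: True; a4: False; a5: False; a6: False; a7: True; a8: True; a9: True; a10: False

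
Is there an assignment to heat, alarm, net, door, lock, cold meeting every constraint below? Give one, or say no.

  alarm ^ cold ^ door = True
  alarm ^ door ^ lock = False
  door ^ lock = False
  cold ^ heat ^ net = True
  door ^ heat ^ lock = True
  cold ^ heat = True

heat=T, alarm=F, net=F, door=T, lock=T, cold=F

alarm ^ cold ^ door = F ^ F ^ T = True ✓
alarm ^ door ^ lock = F ^ T ^ T = False ✓
door ^ lock = T ^ T = False ✓
cold ^ heat ^ net = F ^ T ^ F = True ✓
door ^ heat ^ lock = T ^ T ^ T = True ✓
cold ^ heat = F ^ T = True ✓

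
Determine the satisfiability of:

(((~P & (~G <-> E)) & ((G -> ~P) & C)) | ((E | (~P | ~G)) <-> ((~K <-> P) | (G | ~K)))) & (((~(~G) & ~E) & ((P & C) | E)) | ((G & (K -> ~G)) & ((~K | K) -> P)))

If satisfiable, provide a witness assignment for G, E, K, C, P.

G=T, E=T, K=F, C=F, P=T

  ((~P & (~G <-> E)) & ((G -> ~P) & C)) | ((E | (~P | ~G)) <-> ((~K <-> P) | (G | ~K))) = True
    (~P & (~G <-> E)) & ((G -> ~P) & C) = False
      ~P & (~G <-> E) = False
        ~P = False
        ~G <-> E = False
          ~G = False
      (G -> ~P) & C = False
        G -> ~P = False
          ~P = False
    (E | (~P | ~G)) <-> ((~K <-> P) | (G | ~K)) = True
      E | (~P | ~G) = True
        ~P | ~G = False
          ~P = False
          ~G = False
      (~K <-> P) | (G | ~K) = True
        ~K <-> P = True
          ~K = True
        G | ~K = True
          ~K = True
  ((~(~G) & ~E) & ((P & C) | E)) | ((G & (K -> ~G)) & ((~K | K) -> P)) = True
    (~(~G) & ~E) & ((P & C) | E) = False
      ~(~G) & ~E = False
        ~(~G) = True
          ~G = False
        ~E = False
      (P & C) | E = True
        P & C = False
    (G & (K -> ~G)) & ((~K | K) -> P) = True
      G & (K -> ~G) = True
        K -> ~G = True
          ~G = False
      (~K | K) -> P = True
        ~K | K = True
          ~K = True
Both conjuncts True, so the formula holds.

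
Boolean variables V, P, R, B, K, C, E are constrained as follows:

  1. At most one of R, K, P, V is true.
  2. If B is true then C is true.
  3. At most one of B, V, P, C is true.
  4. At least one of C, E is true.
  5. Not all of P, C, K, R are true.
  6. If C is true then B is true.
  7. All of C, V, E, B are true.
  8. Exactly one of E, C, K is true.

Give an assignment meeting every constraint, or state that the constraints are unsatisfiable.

Case E = True:
  (7) forces C = True.
  Constraint (8) is violated (E=T, C=T) — contradiction.
Case E = False:
  Constraint (7) is violated (E=F) — contradiction.
Both cases fail — unsatisfiable.

No satisfying assignment exists.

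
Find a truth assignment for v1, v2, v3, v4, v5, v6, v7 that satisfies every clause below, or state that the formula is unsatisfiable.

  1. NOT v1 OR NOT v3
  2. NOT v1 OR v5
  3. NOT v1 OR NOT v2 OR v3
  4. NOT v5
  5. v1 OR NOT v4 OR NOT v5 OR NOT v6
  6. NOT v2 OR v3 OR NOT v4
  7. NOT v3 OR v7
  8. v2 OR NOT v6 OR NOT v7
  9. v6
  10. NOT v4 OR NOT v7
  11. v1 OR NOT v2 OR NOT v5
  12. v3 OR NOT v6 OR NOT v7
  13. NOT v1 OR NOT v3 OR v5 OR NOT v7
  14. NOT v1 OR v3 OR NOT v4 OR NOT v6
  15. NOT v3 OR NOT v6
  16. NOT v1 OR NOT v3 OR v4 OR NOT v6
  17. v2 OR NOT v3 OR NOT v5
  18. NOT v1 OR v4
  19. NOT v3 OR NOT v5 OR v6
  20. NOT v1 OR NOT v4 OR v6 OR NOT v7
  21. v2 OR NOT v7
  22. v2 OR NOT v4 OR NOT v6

v1=F; v2=T; v3=F; v4=F; v5=F; v6=T; v7=F

Unit clause (NOT v5) forces v5 = False.
Unit clause (v6) forces v6 = True.
In (NOT v3 OR NOT v6) only NOT v3 is left, so v3 = False.
In (NOT v1 OR v5) only NOT v1 is left, so v1 = False.
In (v3 OR NOT v6 OR NOT v7) only NOT v7 is left, so v7 = False.
Set v2 = True.
  then (NOT v2 OR v3 OR NOT v4) forces v4 = False.
All clauses satisfied.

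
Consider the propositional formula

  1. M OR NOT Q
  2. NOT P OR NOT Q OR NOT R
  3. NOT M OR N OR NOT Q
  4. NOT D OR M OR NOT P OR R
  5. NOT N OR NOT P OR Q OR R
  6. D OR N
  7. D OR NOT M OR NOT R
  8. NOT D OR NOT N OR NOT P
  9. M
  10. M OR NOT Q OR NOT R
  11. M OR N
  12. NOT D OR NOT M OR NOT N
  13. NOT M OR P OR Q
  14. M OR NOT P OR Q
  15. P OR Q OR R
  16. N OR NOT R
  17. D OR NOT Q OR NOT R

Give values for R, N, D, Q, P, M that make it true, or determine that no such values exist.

R=F; N=T; D=F; Q=T; P=F; M=T

Unit clause (M) forces M = True.
Set R = False.
Set N = True.
  then (NOT D OR NOT M OR NOT N) forces D = False.
Try Q = False:
  (NOT N OR NOT P OR Q OR R) forces P = False.
  clause (NOT M OR P OR Q) is falsified — backtrack.
So Q = True.
Set P = False.
All clauses satisfied.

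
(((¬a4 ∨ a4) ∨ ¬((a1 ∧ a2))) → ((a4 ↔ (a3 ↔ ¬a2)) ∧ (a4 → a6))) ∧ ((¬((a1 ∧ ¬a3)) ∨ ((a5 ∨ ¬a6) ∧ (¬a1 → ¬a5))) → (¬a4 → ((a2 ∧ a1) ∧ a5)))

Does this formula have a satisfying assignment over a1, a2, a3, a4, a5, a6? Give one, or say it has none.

a1 = False, a2 = True, a3 = False, a4 = True, a5 = True, a6 = True

  ((¬a4 ∨ a4) ∨ ¬((a1 ∧ a2))) → ((a4 ↔ (a3 ↔ ¬a2)) ∧ (a4 → a6)) = True
    (¬a4 ∨ a4) ∨ ¬((a1 ∧ a2)) = True
      ¬a4 ∨ a4 = True
        ¬a4 = False
      ¬((a1 ∧ a2)) = True
        a1 ∧ a2 = False
    (a4 ↔ (a3 ↔ ¬a2)) ∧ (a4 → a6) = True
      a4 ↔ (a3 ↔ ¬a2) = True
        a3 ↔ ¬a2 = True
          ¬a2 = False
      a4 → a6 = True
  (¬((a1 ∧ ¬a3)) ∨ ((a5 ∨ ¬a6) ∧ (¬a1 → ¬a5))) → (¬a4 → ((a2 ∧ a1) ∧ a5)) = True
    ¬((a1 ∧ ¬a3)) ∨ ((a5 ∨ ¬a6) ∧ (¬a1 → ¬a5)) = True
      ¬((a1 ∧ ¬a3)) = True
        a1 ∧ ¬a3 = False
          ¬a3 = True
      (a5 ∨ ¬a6) ∧ (¬a1 → ¬a5) = False
        a5 ∨ ¬a6 = True
          ¬a6 = False
        ¬a1 → ¬a5 = False
          ¬a1 = True
          ¬a5 = False
    ¬a4 → ((a2 ∧ a1) ∧ a5) = True
      ¬a4 = False
      (a2 ∧ a1) ∧ a5 = False
        a2 ∧ a1 = False
Both conjuncts True, so the formula holds.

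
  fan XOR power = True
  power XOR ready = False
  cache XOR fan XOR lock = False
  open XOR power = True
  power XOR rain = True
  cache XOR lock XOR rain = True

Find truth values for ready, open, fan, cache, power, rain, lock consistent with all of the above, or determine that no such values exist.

Adding constraints 1, 3, 5, 6 mod 2: every variable appears an even number of times on the left, so the left side is 0.
But the right sides sum to 1 (mod 2). 0 ≠ 1 — the system is inconsistent.

The formula is unsatisfiable.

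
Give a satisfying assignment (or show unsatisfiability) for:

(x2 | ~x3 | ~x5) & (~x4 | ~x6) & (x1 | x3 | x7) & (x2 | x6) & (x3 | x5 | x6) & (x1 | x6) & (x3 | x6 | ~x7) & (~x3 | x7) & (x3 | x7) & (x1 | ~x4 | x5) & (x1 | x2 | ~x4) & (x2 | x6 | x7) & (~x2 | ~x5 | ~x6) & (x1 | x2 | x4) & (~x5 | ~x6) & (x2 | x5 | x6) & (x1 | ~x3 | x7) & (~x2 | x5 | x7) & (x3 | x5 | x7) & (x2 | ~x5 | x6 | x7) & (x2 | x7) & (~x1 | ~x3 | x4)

x1: True; x2: True; x3: True; x4: True; x5: True; x6: False; x7: True

Set x1 = True.
Set x2 = True.
Set x3 = True.
  then (~x3 | x7) forces x7 = True.
  then (~x1 | ~x3 | x4) forces x4 = True.
  then (~x4 | ~x6) forces x6 = False.
Set x5 = True.
All clauses satisfied.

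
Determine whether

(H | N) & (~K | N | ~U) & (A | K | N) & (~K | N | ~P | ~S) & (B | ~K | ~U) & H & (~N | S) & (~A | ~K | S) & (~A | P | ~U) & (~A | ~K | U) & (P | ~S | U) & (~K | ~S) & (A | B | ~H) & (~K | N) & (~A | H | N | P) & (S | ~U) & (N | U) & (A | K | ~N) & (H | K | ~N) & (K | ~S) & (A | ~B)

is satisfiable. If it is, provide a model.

Case S = True:
  (H) forces H = True.
  (~K | ~S) forces K = False.
  Clause (K | ~S) is falsified — contradiction.
Case S = False:
  (H) forces H = True.
  (~N | S) forces N = False.
  (~K | N) forces K = False.
  (A | K | N) forces A = True.
  (S | ~U) forces U = False.
  Clause (N | U) is falsified — contradiction.
Both cases fail, so the formula is unsatisfiable.

Unsatisfiable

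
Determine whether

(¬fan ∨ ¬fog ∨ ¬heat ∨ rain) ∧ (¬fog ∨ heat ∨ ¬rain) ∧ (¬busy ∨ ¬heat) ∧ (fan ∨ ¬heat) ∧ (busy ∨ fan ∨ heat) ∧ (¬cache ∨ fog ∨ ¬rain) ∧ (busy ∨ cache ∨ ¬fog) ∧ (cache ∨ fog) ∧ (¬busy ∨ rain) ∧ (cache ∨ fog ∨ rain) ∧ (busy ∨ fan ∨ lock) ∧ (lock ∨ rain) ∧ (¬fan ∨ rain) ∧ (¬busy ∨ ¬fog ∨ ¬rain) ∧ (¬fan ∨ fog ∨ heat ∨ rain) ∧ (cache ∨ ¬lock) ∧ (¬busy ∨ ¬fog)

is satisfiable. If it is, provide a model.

cache = True, rain = True, fan = True, heat = True, fog = True, lock = False, busy = False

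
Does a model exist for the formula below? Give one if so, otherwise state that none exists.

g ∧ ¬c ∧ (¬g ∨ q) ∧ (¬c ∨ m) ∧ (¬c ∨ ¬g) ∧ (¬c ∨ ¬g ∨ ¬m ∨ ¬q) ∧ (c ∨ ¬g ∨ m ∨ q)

c = False, m = False, q = True, g = True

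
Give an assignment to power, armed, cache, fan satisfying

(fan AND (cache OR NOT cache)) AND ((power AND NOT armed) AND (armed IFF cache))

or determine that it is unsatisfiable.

power: True, armed: False, cache: False, fan: True

  fan AND (cache OR NOT cache) = True
    cache OR NOT cache = True
      NOT cache = True
  (power AND NOT armed) AND (armed IFF cache) = True
    power AND NOT armed = True
      NOT armed = True
    armed IFF cache = True
Both conjuncts True, so the formula holds.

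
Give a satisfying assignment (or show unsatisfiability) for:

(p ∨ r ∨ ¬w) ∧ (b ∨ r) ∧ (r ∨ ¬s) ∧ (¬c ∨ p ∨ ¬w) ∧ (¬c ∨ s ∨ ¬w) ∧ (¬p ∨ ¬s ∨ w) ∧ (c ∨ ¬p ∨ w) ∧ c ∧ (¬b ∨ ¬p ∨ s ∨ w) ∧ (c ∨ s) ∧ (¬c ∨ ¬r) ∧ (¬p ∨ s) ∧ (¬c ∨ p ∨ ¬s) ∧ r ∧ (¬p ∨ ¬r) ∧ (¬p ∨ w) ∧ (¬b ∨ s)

Case c = True:
  (¬c ∨ ¬r) forces r = False.
  Clause (r) is falsified — contradiction.
Case c = False:
  Clause (c) is falsified — contradiction.
Both cases fail, so the formula is unsatisfiable.

The formula is unsatisfiable.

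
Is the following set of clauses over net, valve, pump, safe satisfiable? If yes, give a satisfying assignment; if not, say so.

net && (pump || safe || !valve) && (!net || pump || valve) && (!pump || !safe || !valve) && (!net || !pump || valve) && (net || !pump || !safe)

net: True, valve: True, pump: True, safe: False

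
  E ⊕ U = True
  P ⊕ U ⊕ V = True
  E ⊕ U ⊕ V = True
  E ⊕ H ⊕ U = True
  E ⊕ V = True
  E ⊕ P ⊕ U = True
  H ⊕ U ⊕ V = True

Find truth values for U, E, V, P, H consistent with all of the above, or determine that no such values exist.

Adding constraints 2, 5, 6 mod 2: every variable appears an even number of times on the left, so the left side is 0.
But the right sides sum to 1 (mod 2). 0 ≠ 1 — the system is inconsistent.

Unsatisfiable — no assignment works.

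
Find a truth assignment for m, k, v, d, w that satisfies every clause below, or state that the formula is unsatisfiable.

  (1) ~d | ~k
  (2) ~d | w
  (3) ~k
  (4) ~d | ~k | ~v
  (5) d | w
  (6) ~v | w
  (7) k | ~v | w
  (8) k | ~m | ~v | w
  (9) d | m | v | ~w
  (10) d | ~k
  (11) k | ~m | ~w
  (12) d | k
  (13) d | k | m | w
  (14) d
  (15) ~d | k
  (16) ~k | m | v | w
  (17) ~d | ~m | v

Case k = True:
  Clause (~k) is falsified — contradiction.
Case k = False:
  (d | k) forces d = True.
  Clause (~d | k) is falsified — contradiction.
Both cases fail, so the formula is unsatisfiable.

No satisfying assignment exists.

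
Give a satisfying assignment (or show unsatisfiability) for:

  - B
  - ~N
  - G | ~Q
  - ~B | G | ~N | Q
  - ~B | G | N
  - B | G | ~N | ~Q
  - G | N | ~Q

Q=T, N=F, B=T, G=T

Unit clause (B) forces B = True.
Unit clause (~N) forces N = False.
In (~B | G | N) only G is left, so G = True.
Set Q = True.
Check each clause:
  (B): B holds.
  (~N): ~N holds.
  (G | ~Q): G holds.
  (~B | G | ~N | Q): G holds.
  (~B | G | N): G holds.
  (B | G | ~N | ~Q): B holds.
  (G | N | ~Q): G holds.
All clauses satisfied.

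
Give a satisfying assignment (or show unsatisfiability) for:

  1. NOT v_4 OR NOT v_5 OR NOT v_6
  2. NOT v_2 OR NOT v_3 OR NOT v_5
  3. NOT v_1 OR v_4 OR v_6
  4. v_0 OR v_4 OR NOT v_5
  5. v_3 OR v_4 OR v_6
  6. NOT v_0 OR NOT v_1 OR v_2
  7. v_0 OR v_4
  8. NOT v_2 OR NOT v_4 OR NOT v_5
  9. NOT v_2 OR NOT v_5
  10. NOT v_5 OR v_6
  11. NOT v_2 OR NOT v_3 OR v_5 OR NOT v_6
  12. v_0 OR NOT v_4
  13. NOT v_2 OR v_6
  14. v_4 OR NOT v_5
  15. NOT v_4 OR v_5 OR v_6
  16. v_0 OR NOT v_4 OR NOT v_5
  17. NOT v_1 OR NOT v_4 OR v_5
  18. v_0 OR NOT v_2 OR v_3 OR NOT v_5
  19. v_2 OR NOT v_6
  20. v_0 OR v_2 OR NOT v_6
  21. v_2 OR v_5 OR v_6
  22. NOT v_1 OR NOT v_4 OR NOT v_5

Try v_0 = False:
  (v_0 OR v_4) forces v_4 = True.
  clause (v_0 OR NOT v_4) is falsified — backtrack.
So v_0 = True.
Set v_1 = True.
  then (NOT v_0 OR NOT v_1 OR v_2) forces v_2 = True.
  then (NOT v_2 OR NOT v_5) forces v_5 = False.
  then (NOT v_2 OR v_6) forces v_6 = True.
  then (NOT v_1 OR NOT v_4 OR v_5) forces v_4 = False.
  then (NOT v_2 OR NOT v_3 OR v_5 OR NOT v_6) forces v_3 = False.
All clauses satisfied.

v_0 = True, v_1 = True, v_2 = True, v_3 = False, v_4 = False, v_5 = False, v_6 = True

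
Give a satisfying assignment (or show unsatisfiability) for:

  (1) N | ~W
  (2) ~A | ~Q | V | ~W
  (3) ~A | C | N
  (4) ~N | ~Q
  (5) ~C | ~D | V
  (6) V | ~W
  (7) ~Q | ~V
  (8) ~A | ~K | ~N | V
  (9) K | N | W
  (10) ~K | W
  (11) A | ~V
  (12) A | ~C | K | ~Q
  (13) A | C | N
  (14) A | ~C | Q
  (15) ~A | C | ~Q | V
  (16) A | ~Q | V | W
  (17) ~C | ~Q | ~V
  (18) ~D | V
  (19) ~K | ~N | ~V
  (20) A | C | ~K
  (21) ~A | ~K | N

W = False, N = True, A = True, K = False, V = False, D = False, C = False, Q = False

Set W = False.
  then (~K | W) forces K = False.
  then (K | N | W) forces N = True.
  then (~N | ~Q) forces Q = False.
Set A = True.
Set V = False.
  then (~D | V) forces D = False.
Set C = False.
All clauses satisfied.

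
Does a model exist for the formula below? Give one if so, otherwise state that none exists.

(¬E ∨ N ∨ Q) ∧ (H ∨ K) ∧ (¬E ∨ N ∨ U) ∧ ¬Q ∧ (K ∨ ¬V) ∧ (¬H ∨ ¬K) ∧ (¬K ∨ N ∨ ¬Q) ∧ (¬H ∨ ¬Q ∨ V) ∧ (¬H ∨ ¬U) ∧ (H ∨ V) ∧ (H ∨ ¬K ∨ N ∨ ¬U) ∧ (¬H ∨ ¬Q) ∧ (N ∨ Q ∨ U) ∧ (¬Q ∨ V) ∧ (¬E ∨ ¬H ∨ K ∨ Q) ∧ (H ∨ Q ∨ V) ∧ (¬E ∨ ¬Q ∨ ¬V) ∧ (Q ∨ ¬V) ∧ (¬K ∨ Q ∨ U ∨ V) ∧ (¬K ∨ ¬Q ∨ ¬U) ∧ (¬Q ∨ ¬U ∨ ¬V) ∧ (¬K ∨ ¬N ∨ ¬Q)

Unit clause (¬Q) forces Q = False.
In (Q ∨ ¬V) only ¬V is left, so V = False.
In (H ∨ V) only H is left, so H = True.
In (¬H ∨ ¬K) only ¬K is left, so K = False.
In (¬H ∨ ¬U) only ¬U is left, so U = False.
In (N ∨ Q ∨ U) only N is left, so N = True.
In (¬E ∨ ¬H ∨ K ∨ Q) only ¬E is left, so E = False.
All clauses satisfied.

H = True, V = False, K = False, N = True, Q = False, E = False, U = False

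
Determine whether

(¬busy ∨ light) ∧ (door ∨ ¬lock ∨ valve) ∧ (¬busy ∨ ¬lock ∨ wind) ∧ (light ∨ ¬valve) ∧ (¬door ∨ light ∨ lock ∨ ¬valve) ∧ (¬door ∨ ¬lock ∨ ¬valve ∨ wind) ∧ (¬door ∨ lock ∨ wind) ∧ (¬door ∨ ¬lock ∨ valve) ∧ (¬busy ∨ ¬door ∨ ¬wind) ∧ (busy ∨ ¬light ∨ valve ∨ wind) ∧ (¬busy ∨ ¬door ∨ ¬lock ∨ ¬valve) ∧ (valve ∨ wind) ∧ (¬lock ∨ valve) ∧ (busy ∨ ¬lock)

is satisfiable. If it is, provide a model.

Set lock = False.
Set valve = True.
  then (light ∨ ¬valve) forces light = True.
Set door = False.
Set busy = True.
Set wind = True.
All clauses satisfied.

lock = False; valve = True; door = False; light = True; busy = True; wind = True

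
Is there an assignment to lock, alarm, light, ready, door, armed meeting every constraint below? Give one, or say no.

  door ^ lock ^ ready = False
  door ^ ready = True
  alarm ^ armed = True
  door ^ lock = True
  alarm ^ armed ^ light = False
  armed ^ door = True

lock: True; alarm: False; light: True; ready: True; door: False; armed: True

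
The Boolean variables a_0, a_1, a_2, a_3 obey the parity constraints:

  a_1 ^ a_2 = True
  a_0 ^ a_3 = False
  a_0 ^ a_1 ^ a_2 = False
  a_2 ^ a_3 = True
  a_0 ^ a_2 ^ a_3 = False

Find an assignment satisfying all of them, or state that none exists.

a_0 = True; a_1 = True; a_2 = False; a_3 = True

a_1 ^ a_2 = T ^ F = True ✓
a_0 ^ a_3 = T ^ T = False ✓
a_0 ^ a_1 ^ a_2 = T ^ T ^ F = False ✓
a_2 ^ a_3 = F ^ T = True ✓
a_0 ^ a_2 ^ a_3 = T ^ F ^ T = False ✓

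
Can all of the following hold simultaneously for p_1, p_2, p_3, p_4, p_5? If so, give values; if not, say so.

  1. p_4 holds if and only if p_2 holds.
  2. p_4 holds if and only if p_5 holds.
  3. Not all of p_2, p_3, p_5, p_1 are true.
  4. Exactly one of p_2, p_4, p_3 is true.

p_1: True, p_2: False, p_3: True, p_4: False, p_5: False

  (1) p_4=F, p_2=F — same ✓
  (2) p_4=F, p_5=F — same ✓
  (3) {p_2, p_3, p_5, p_1}: 2/4 true — not all ✓
  (4) {p_2, p_4, p_3}: 1 true — exactly one ✓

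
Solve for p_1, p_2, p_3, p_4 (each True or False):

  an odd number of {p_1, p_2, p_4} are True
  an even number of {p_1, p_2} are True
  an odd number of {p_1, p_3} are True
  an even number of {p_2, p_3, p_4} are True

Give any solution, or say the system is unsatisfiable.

p_1 = True, p_2 = True, p_3 = False, p_4 = True

{p_1, p_2, p_4}: 3 true → odd ✓
{p_1, p_2}: 2 true → even ✓
{p_1, p_3}: 1 true → odd ✓
{p_2, p_3, p_4}: 2 true → even ✓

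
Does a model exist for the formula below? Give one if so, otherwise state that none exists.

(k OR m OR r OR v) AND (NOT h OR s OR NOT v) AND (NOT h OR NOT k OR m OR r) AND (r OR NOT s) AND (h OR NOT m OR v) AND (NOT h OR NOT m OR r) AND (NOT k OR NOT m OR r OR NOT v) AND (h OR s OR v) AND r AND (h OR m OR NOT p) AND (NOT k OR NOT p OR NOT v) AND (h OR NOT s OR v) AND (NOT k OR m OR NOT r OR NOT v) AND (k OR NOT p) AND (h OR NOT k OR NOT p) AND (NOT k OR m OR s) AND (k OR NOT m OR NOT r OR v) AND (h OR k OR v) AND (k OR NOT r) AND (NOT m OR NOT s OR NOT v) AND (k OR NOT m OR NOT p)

Unit clause (r) forces r = True.
In (k OR NOT r) only k is left, so k = True.
Set p = True.
  then (NOT k OR NOT p OR NOT v) forces v = False.
  then (h OR NOT k OR NOT p) forces h = True.
Set m = False.
  then (NOT k OR m OR s) forces s = True.
All clauses satisfied.

k: True, p: True, r: True, m: False, h: True, v: False, s: True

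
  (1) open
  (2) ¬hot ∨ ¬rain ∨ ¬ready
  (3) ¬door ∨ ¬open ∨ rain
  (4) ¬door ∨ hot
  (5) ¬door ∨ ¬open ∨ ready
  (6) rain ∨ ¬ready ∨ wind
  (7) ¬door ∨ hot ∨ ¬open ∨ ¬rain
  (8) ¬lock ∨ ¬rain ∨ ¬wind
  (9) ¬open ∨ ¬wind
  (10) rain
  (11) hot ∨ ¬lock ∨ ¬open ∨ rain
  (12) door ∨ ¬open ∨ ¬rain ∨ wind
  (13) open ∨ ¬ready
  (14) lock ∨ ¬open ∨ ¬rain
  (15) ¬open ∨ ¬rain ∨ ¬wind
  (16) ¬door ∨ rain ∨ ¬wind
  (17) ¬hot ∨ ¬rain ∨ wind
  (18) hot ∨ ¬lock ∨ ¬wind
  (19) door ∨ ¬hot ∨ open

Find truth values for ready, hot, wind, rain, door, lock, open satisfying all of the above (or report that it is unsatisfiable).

UNSATISFIABLE

Case rain = True:
  (open) forces open = True.
  (¬open ∨ ¬wind) forces wind = False.
  (door ∨ ¬open ∨ ¬rain ∨ wind) forces door = True.
  (¬door ∨ hot) forces hot = True.
  Clause (¬hot ∨ ¬rain ∨ wind) is falsified — contradiction.
Case rain = False:
  Clause (rain) is falsified — contradiction.
Both cases fail, so the formula is unsatisfiable.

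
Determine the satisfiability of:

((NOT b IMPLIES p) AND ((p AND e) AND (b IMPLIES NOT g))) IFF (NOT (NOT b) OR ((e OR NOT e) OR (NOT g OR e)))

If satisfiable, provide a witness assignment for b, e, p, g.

b = False; e = True; p = True; g = False

  ((NOT b IMPLIES p) AND ((p AND e) AND (b IMPLIES NOT g))) IFF (NOT (NOT b) OR ((e OR NOT e) OR (NOT g OR e))) = True
    (NOT b IMPLIES p) AND ((p AND e) AND (b IMPLIES NOT g)) = True
      NOT b IMPLIES p = True
        NOT b = True
      (p AND e) AND (b IMPLIES NOT g) = True
        p AND e = True
        b IMPLIES NOT g = True
          NOT g = True
    NOT (NOT b) OR ((e OR NOT e) OR (NOT g OR e)) = True
      NOT (NOT b) = False
        NOT b = True
      (e OR NOT e) OR (NOT g OR e) = True
        e OR NOT e = True
          NOT e = False
        NOT g OR e = True
          NOT g = True
The formula evaluates to True.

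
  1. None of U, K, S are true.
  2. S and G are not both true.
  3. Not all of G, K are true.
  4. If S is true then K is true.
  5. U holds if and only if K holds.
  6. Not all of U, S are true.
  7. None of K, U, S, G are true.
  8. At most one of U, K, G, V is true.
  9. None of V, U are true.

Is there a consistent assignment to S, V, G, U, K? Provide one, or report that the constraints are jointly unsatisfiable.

S=F, V=F, G=F, U=F, K=F

  (1) {U, K, S}: 0 true — none ✓
  (2) S=F, G=F — not both ✓
  (3) {G, K}: 0/2 true — not all ✓
  (4) S=F ⇒ K: vacuous ✓
  (5) U=F, K=F — same ✓
  (6) {U, S}: 0/2 true — not all ✓
  (7) {K, U, S, G}: 0 true — none ✓
  (8) {U, K, G, V}: 0 true — at most one ✓
  (9) {V, U}: 0 true — none ✓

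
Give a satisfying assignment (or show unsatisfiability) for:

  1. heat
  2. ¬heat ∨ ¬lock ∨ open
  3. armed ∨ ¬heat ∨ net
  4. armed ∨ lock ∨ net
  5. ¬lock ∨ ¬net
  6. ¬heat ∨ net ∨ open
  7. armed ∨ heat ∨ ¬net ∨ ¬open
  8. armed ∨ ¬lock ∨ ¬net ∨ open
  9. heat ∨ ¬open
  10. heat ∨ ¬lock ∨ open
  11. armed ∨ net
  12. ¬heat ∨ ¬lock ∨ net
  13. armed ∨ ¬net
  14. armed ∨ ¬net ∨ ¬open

heat = True; net = True; open = True; lock = False; armed = True

Unit clause (heat) forces heat = True.
Set net = True.
  then (¬lock ∨ ¬net) forces lock = False.
  then (armed ∨ ¬net) forces armed = True.
Set open = True.
All clauses satisfied.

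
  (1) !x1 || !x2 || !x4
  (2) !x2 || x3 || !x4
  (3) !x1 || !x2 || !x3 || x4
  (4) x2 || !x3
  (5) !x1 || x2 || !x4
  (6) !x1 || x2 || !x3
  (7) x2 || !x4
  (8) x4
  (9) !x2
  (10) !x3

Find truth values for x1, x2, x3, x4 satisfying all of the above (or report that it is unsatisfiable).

UNSATISFIABLE

Case x4 = True:
  (x2 || !x4) forces x2 = True.
  Clause (!x2) is falsified — contradiction.
Case x4 = False:
  Clause (x4) is falsified — contradiction.
Both cases fail, so the formula is unsatisfiable.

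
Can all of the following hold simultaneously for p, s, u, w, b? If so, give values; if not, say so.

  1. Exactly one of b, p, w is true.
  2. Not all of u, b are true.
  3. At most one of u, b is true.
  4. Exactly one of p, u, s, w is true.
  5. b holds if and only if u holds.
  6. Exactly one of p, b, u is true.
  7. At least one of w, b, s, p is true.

p = True, s = False, u = False, w = False, b = False

  (1) {b, p, w}: 1 true — exactly one ✓
  (2) {u, b}: 0/2 true — not all ✓
  (3) {u, b}: 0 true — at most one ✓
  (4) {p, u, s, w}: 1 true — exactly one ✓
  (5) b=F, u=F — same ✓
  (6) {p, b, u}: 1 true — exactly one ✓
  (7) {w, b, s, p}: 1 true — at least one ✓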